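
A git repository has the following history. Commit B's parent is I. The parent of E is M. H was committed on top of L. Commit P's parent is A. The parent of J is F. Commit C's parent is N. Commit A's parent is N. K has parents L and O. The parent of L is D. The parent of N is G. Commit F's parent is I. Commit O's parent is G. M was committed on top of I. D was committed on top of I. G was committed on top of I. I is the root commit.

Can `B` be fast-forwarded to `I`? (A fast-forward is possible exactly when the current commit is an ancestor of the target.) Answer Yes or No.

No

A fast-forward from B to I is possible iff B is an ancestor of I.
Ancestors of I: {I}.
B is not among them, so fast-forward is not possible.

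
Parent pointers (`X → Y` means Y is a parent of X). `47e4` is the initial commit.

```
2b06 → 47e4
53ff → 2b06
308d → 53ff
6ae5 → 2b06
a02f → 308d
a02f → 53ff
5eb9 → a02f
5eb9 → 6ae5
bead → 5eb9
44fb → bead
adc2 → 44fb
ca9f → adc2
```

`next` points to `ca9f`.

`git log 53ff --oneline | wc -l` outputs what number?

Walking parent pointers from 53ff: reachable set = {2b06, 47e4, 53ff}.
That is 3 commits.

3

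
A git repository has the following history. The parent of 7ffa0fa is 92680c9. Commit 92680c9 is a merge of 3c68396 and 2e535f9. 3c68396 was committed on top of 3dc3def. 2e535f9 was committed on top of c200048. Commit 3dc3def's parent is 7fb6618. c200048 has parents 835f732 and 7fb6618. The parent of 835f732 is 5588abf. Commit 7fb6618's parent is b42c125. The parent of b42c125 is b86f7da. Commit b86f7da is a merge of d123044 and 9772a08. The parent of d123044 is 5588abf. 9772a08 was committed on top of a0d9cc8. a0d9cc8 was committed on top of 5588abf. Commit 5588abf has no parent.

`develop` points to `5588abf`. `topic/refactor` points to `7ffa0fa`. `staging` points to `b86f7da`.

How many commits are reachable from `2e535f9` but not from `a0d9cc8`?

Reachable from 2e535f9: {2e535f9, 5588abf, 7fb6618, 835f732, 9772a08, a0d9cc8, b42c125, b86f7da, c200048, d123044}.
Reachable from a0d9cc8: {5588abf, a0d9cc8}.
In 2e535f9's history but not a0d9cc8's: {2e535f9, 7fb6618, 835f732, 9772a08, b42c125, b86f7da, c200048, d123044} — 8 commits.

8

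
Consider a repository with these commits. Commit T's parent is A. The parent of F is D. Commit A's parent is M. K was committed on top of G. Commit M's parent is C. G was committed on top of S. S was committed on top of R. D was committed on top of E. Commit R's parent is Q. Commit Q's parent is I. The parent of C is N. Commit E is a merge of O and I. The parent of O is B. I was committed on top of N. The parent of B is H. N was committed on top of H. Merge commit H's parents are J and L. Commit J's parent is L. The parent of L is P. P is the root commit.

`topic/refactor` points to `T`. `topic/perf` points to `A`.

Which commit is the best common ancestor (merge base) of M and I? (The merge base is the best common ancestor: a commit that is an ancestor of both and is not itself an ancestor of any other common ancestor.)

N

Ancestors of M: {C, H, J, L, M, N, P}.
Ancestors of I: {H, I, J, L, N, P}.
Common ancestors: {H, J, L, N, P}.
Among these, N is not an ancestor of any other common ancestor — it is the merge base.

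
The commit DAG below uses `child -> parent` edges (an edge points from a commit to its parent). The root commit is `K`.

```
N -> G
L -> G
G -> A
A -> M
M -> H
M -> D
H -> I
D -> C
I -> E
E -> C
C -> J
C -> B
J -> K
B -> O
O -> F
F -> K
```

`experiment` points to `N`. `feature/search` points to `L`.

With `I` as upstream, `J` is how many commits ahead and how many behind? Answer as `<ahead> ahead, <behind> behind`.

0 ahead, 6 behind

Reachable from J: {J, K}.
Reachable from I: {B, C, E, F, I, J, K, O}.
Only in J's history (ahead): {} — 0.
Only in I's history (behind): {B, C, E, F, I, O} — 6.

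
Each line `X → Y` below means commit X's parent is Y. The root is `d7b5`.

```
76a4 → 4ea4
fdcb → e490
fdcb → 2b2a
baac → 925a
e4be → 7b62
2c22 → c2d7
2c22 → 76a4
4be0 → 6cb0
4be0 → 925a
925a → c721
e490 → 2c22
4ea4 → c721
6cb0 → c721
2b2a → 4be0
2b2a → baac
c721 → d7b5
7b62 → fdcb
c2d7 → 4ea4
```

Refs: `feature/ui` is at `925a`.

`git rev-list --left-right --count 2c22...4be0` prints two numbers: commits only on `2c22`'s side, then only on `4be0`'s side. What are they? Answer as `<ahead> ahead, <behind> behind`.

Reachable from 2c22: {2c22, 4ea4, 76a4, c2d7, c721, d7b5}.
Reachable from 4be0: {4be0, 6cb0, 925a, c721, d7b5}.
Only in 2c22's history (ahead): {2c22, 4ea4, 76a4, c2d7} — 4.
Only in 4be0's history (behind): {4be0, 6cb0, 925a} — 3.

4 ahead, 3 behind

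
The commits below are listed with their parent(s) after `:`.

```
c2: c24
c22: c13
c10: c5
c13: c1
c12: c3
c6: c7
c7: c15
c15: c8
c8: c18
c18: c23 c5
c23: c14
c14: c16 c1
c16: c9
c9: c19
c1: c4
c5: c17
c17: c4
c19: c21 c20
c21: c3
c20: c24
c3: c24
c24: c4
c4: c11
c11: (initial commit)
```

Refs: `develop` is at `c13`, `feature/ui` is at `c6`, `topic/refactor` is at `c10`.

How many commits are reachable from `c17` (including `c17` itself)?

Walking parent pointers from c17: reachable set = {c11, c17, c4}.
That is 3 commits.

3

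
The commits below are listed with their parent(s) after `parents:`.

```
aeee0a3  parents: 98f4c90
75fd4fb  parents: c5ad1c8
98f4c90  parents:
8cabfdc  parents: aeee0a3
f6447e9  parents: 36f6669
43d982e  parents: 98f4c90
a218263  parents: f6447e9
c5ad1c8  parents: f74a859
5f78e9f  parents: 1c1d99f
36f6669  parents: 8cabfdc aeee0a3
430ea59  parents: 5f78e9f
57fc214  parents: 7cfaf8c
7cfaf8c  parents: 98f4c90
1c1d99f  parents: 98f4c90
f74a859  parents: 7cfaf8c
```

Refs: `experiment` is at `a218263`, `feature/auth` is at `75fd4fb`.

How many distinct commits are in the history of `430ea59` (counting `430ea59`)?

4

Walking parent pointers from 430ea59: reachable set = {1c1d99f, 430ea59, 5f78e9f, 98f4c90}.
That is 4 commits.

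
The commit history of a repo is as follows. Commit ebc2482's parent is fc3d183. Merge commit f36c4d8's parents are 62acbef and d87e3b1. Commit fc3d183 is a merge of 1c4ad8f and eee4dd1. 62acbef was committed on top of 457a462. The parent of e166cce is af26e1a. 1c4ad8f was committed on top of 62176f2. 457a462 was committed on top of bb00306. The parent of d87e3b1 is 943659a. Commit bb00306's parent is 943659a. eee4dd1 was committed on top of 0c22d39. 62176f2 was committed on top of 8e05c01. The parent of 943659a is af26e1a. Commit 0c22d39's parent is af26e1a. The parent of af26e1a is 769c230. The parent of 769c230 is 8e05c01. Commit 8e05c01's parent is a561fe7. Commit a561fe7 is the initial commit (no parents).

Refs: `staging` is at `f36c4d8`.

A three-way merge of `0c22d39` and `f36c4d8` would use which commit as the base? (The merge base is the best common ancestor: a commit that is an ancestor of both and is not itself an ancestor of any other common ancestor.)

af26e1a

Ancestors of 0c22d39: {0c22d39, 769c230, 8e05c01, a561fe7, af26e1a}.
Ancestors of f36c4d8: {457a462, 62acbef, 769c230, 8e05c01, 943659a, a561fe7, af26e1a, bb00306, d87e3b1, f36c4d8}.
Common ancestors: {769c230, 8e05c01, a561fe7, af26e1a}.
Among these, af26e1a is not an ancestor of any other common ancestor — it is the merge base.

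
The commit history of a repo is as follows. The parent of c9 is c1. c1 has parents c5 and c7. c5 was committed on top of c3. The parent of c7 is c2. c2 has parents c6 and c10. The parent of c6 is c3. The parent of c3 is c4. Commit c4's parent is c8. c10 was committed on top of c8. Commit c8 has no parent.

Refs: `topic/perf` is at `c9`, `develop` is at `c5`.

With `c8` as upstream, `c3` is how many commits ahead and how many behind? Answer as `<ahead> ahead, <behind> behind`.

Reachable from c3: {c3, c4, c8}.
Reachable from c8: {c8}.
Only in c3's history (ahead): {c3, c4} — 2.
Only in c8's history (behind): {} — 0.

2 ahead, 0 behind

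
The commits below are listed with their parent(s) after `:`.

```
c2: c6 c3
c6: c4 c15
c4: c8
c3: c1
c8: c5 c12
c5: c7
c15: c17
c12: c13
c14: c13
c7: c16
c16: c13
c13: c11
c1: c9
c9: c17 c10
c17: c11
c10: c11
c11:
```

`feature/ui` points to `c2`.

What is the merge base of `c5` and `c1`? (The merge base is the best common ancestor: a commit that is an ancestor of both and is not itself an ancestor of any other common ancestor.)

Ancestors of c5: {c11, c13, c16, c5, c7}.
Ancestors of c1: {c1, c10, c11, c17, c9}.
Common ancestors: {c11}.
The only common ancestor is c11, so it is the merge base.

c11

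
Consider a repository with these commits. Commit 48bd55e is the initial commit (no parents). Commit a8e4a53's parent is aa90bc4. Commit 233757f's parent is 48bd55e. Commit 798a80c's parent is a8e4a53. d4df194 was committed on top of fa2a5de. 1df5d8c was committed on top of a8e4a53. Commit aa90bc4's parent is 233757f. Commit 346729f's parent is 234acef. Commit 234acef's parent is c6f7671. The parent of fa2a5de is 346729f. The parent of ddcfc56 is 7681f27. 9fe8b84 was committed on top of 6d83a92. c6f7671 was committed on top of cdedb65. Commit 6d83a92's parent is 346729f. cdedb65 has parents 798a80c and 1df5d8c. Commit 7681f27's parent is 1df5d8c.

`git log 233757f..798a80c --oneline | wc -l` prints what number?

Reachable from 798a80c: {233757f, 48bd55e, 798a80c, a8e4a53, aa90bc4}.
Reachable from 233757f: {233757f, 48bd55e}.
In 798a80c's history but not 233757f's: {798a80c, a8e4a53, aa90bc4} — 3 commits.

3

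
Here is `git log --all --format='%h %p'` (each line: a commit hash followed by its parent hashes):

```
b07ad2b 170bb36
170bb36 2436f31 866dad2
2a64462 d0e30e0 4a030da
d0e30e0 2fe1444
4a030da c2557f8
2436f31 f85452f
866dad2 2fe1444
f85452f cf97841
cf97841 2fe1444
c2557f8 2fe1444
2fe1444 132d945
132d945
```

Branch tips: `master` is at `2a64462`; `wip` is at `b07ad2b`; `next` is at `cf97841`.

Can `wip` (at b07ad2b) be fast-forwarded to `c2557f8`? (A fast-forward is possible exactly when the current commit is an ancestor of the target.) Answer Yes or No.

No

A fast-forward from b07ad2b to c2557f8 is possible iff b07ad2b is an ancestor of c2557f8.
Ancestors of c2557f8: {132d945, 2fe1444, c2557f8}.
b07ad2b is not among them, so fast-forward is not possible.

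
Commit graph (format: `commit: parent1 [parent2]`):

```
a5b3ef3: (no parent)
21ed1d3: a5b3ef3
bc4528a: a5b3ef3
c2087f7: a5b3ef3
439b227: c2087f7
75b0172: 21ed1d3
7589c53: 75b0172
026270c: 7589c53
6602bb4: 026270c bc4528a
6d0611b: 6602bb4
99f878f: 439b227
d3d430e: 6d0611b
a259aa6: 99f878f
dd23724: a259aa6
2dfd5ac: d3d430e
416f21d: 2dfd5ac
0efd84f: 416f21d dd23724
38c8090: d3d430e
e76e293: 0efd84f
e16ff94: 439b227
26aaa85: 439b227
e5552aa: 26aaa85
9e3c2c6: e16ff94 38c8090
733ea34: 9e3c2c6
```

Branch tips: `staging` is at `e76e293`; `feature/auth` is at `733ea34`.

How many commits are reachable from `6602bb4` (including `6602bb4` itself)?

Walking parent pointers from 6602bb4: reachable set = {026270c, 21ed1d3, 6602bb4, 7589c53, 75b0172, a5b3ef3, bc4528a}.
That is 7 commits.

7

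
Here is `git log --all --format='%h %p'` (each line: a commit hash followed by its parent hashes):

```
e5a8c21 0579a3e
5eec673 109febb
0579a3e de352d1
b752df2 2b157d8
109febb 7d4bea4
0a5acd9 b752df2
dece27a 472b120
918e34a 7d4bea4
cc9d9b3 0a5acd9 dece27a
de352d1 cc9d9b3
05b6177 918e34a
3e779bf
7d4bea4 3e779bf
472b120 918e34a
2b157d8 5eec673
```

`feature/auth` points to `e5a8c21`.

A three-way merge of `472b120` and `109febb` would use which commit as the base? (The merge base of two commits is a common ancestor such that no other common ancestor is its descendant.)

Ancestors of 472b120: {3e779bf, 472b120, 7d4bea4, 918e34a}.
Ancestors of 109febb: {109febb, 3e779bf, 7d4bea4}.
Common ancestors: {3e779bf, 7d4bea4}.
Among these, 7d4bea4 is not an ancestor of any other common ancestor — it is the merge base.

7d4bea4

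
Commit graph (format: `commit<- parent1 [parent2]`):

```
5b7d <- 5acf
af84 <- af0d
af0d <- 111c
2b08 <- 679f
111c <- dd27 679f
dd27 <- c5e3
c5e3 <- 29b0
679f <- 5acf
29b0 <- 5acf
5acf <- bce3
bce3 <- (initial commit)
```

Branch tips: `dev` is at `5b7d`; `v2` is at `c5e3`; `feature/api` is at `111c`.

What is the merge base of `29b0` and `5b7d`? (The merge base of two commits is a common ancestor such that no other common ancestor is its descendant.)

5acf

Ancestors of 29b0: {29b0, 5acf, bce3}.
Ancestors of 5b7d: {5acf, 5b7d, bce3}.
Common ancestors: {5acf, bce3}.
Among these, 5acf is not an ancestor of any other common ancestor — it is the merge base.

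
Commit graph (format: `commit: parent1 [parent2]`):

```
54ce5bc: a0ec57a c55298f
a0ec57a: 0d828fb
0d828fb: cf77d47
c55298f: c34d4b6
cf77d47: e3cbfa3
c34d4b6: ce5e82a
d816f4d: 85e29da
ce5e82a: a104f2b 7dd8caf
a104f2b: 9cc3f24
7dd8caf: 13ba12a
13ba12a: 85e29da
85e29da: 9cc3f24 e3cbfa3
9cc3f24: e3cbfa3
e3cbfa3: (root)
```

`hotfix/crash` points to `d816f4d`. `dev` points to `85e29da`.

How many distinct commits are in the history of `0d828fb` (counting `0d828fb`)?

3

Walking parent pointers from 0d828fb: reachable set = {0d828fb, cf77d47, e3cbfa3}.
That is 3 commits.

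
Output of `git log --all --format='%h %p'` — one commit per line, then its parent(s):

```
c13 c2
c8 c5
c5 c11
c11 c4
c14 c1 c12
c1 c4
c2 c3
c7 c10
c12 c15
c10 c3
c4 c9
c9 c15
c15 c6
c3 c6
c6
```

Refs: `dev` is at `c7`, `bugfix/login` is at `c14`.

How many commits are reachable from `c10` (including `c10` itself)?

3

Walking parent pointers from c10: reachable set = {c10, c3, c6}.
That is 3 commits.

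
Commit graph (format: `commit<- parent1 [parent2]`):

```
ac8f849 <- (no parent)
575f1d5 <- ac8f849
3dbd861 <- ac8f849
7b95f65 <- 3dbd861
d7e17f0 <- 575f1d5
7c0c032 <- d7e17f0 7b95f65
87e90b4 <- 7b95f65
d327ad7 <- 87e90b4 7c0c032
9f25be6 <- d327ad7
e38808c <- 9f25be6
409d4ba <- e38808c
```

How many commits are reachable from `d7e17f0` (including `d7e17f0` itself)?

Walking parent pointers from d7e17f0: reachable set = {575f1d5, ac8f849, d7e17f0}.
That is 3 commits.

3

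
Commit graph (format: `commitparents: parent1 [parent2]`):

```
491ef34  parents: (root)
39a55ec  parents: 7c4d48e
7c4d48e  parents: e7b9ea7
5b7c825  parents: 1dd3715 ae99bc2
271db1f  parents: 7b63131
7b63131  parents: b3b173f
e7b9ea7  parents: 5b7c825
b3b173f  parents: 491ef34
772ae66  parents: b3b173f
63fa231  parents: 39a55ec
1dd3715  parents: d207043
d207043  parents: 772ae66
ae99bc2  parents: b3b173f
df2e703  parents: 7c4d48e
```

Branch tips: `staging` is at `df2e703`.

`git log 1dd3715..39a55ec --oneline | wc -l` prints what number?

5

Reachable from 39a55ec: {1dd3715, 39a55ec, 491ef34, 5b7c825, 772ae66, 7c4d48e, ae99bc2, b3b173f, d207043, e7b9ea7}.
Reachable from 1dd3715: {1dd3715, 491ef34, 772ae66, b3b173f, d207043}.
In 39a55ec's history but not 1dd3715's: {39a55ec, 5b7c825, 7c4d48e, ae99bc2, e7b9ea7} — 5 commits.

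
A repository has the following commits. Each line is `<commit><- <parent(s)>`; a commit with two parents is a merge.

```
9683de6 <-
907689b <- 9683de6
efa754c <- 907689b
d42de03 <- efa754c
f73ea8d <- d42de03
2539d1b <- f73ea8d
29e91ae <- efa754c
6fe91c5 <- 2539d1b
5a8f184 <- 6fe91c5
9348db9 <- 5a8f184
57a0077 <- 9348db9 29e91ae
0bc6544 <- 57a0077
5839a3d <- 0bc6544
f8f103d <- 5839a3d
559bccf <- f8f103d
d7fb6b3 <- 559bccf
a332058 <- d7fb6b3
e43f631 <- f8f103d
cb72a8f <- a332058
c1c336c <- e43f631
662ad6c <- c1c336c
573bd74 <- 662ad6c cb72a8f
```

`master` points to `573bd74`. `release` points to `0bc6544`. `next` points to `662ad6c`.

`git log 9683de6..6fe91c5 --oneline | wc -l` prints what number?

6

Reachable from 6fe91c5: {2539d1b, 6fe91c5, 907689b, 9683de6, d42de03, efa754c, f73ea8d}.
Reachable from 9683de6: {9683de6}.
In 6fe91c5's history but not 9683de6's: {2539d1b, 6fe91c5, 907689b, d42de03, efa754c, f73ea8d} — 6 commits.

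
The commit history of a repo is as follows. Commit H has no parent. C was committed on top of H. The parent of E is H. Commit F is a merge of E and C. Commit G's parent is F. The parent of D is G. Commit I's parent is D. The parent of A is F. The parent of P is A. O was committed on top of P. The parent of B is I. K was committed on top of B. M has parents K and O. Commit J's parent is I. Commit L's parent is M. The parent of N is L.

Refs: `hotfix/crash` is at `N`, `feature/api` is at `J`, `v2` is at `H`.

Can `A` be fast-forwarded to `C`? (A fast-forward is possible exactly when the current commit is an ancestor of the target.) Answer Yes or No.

A fast-forward from A to C is possible iff A is an ancestor of C.
Ancestors of C: {C, H}.
A is not among them, so fast-forward is not possible.

No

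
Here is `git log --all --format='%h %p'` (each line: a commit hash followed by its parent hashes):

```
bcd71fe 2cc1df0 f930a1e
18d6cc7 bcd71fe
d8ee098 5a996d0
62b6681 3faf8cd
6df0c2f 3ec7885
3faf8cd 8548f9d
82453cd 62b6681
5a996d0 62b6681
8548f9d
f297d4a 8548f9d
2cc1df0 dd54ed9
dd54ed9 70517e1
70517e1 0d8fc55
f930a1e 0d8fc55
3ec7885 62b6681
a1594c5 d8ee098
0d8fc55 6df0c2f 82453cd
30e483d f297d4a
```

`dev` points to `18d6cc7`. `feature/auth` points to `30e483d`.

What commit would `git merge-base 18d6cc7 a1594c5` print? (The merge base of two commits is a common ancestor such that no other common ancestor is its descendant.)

62b6681

Ancestors of 18d6cc7: {0d8fc55, 18d6cc7, 2cc1df0, 3ec7885, 3faf8cd, 62b6681, 6df0c2f, 70517e1, 82453cd, 8548f9d, bcd71fe, dd54ed9, f930a1e}.
Ancestors of a1594c5: {3faf8cd, 5a996d0, 62b6681, 8548f9d, a1594c5, d8ee098}.
Common ancestors: {3faf8cd, 62b6681, 8548f9d}.
Among these, 62b6681 is not an ancestor of any other common ancestor — it is the merge base.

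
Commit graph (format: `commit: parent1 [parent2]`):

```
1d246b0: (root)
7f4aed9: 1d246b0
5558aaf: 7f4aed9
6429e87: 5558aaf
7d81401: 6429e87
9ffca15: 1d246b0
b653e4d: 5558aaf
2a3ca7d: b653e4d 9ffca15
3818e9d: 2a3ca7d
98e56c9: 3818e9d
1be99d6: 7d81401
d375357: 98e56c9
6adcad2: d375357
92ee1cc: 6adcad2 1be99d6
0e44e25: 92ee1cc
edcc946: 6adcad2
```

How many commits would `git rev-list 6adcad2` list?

Walking parent pointers from 6adcad2: reachable set = {1d246b0, 2a3ca7d, 3818e9d, 5558aaf, 6adcad2, 7f4aed9, 98e56c9, 9ffca15, b653e4d, d375357}.
That is 10 commits.

10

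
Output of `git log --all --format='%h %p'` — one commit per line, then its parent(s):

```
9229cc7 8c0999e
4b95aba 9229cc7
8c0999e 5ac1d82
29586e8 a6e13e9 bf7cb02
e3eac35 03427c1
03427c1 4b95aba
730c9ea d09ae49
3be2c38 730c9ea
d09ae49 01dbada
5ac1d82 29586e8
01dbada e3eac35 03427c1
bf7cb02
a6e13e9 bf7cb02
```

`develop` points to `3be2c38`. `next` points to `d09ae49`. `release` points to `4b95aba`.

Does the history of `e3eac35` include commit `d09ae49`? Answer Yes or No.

Ancestors of e3eac35: {03427c1, 29586e8, 4b95aba, 5ac1d82, 8c0999e, 9229cc7, a6e13e9, bf7cb02, e3eac35}.
d09ae49 is not in that set, so it is not an ancestor of e3eac35.

No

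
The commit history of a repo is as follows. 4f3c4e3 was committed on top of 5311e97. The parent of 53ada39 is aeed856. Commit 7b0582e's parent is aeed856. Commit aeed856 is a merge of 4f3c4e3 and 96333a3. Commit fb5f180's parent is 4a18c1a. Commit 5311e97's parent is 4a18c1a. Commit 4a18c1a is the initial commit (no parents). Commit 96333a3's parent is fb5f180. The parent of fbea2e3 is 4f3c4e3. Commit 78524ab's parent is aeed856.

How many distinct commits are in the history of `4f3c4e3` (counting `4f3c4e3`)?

Walking parent pointers from 4f3c4e3: reachable set = {4a18c1a, 4f3c4e3, 5311e97}.
That is 3 commits.

3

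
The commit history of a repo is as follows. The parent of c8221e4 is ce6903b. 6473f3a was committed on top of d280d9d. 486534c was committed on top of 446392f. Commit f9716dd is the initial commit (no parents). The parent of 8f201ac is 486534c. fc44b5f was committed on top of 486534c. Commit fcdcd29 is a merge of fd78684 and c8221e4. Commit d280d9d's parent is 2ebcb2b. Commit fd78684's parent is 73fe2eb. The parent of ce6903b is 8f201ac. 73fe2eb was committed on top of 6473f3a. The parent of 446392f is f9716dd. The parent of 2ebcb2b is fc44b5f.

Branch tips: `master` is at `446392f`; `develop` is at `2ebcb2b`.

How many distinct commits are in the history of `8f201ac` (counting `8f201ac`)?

4

Walking parent pointers from 8f201ac: reachable set = {446392f, 486534c, 8f201ac, f9716dd}.
That is 4 commits.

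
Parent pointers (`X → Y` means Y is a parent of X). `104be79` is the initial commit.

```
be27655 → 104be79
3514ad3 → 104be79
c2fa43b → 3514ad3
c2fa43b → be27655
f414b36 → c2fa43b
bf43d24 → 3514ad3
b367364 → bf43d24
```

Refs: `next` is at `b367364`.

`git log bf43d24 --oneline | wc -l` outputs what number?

3

Walking parent pointers from bf43d24: reachable set = {104be79, 3514ad3, bf43d24}.
That is 3 commits.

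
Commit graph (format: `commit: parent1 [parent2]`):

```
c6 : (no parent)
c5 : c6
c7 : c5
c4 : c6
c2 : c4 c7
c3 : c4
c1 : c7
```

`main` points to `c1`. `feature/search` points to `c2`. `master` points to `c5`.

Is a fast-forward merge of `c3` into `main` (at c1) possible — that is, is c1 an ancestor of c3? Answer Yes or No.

A fast-forward from c1 to c3 is possible iff c1 is an ancestor of c3.
Ancestors of c3: {c3, c4, c6}.
c1 is not among them, so fast-forward is not possible.

No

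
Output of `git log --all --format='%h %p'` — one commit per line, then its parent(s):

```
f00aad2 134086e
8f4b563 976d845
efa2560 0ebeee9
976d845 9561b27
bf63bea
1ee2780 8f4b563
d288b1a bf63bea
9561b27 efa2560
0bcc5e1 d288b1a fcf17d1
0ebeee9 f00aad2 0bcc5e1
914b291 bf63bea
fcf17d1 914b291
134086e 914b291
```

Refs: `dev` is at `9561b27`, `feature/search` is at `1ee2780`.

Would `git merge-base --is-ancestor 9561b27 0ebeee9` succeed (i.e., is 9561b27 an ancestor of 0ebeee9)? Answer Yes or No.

Ancestors of 0ebeee9: {0bcc5e1, 0ebeee9, 134086e, 914b291, bf63bea, d288b1a, f00aad2, fcf17d1}.
9561b27 is not in that set, so it is not an ancestor of 0ebeee9.

No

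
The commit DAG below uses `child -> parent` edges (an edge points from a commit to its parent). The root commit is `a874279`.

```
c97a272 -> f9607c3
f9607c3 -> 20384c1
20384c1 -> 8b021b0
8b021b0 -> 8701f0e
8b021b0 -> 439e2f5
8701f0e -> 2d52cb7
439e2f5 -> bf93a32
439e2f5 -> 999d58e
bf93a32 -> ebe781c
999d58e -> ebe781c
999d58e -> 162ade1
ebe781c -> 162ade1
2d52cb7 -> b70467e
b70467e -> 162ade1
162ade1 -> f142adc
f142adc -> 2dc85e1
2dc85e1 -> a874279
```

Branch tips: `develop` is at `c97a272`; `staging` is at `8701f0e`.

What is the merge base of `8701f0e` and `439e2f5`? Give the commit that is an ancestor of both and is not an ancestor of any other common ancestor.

Ancestors of 8701f0e: {162ade1, 2d52cb7, 2dc85e1, 8701f0e, a874279, b70467e, f142adc}.
Ancestors of 439e2f5: {162ade1, 2dc85e1, 439e2f5, 999d58e, a874279, bf93a32, ebe781c, f142adc}.
Common ancestors: {162ade1, 2dc85e1, a874279, f142adc}.
Among these, 162ade1 is not an ancestor of any other common ancestor — it is the merge base.

162ade1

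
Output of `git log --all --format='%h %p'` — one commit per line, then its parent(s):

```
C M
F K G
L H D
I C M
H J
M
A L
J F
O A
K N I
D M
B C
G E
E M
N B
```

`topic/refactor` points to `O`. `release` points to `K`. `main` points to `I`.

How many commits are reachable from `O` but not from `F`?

Reachable from O: {A, B, C, D, E, F, G, H, I, J, K, L, M, N, O}.
Reachable from F: {B, C, E, F, G, I, K, M, N}.
In O's history but not F's: {A, D, H, J, L, O} — 6 commits.

6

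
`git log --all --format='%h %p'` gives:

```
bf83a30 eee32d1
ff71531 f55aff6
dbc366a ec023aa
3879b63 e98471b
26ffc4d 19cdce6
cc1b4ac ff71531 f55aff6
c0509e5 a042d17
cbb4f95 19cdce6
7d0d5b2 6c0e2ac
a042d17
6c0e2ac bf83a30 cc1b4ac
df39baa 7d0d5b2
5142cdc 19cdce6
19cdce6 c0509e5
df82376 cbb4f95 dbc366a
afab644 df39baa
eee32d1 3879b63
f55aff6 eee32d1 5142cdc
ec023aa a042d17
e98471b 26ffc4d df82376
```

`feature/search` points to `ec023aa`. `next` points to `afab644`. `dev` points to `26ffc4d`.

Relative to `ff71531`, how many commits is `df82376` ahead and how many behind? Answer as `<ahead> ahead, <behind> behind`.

0 ahead, 7 behind

Reachable from df82376: {19cdce6, a042d17, c0509e5, cbb4f95, dbc366a, df82376, ec023aa}.
Reachable from ff71531: {19cdce6, 26ffc4d, 3879b63, 5142cdc, a042d17, c0509e5, cbb4f95, dbc366a, df82376, e98471b, ec023aa, eee32d1, f55aff6, ff71531}.
Only in df82376's history (ahead): {} — 0.
Only in ff71531's history (behind): {26ffc4d, 3879b63, 5142cdc, e98471b, eee32d1, f55aff6, ff71531} — 7.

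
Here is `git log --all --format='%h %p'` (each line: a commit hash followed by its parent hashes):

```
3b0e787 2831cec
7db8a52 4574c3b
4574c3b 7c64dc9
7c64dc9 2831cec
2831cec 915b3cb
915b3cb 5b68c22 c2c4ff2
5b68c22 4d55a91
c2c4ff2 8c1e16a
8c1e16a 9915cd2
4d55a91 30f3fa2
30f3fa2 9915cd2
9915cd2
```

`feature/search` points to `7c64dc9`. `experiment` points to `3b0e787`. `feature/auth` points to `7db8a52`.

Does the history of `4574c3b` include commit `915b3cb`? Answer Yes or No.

Ancestors of 4574c3b (commits reachable by following parents): {2831cec, 30f3fa2, 4574c3b, 4d55a91, 5b68c22, 7c64dc9, 8c1e16a, 915b3cb, 9915cd2, c2c4ff2}.
915b3cb is in that set, so it is an ancestor of 4574c3b.

Yes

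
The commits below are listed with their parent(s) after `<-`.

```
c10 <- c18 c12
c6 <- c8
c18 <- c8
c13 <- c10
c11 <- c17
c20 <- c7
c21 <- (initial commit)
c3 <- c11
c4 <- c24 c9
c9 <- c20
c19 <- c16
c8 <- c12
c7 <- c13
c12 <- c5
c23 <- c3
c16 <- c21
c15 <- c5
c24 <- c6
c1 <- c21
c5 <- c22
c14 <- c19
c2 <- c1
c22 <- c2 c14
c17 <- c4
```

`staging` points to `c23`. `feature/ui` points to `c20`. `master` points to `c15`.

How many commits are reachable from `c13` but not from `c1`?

11

Reachable from c13: {c1, c10, c12, c13, c14, c16, c18, c19, c2, c21, c22, c5, c8}.
Reachable from c1: {c1, c21}.
In c13's history but not c1's: {c10, c12, c13, c14, c16, c18, c19, c2, c22, c5, c8} — 11 commits.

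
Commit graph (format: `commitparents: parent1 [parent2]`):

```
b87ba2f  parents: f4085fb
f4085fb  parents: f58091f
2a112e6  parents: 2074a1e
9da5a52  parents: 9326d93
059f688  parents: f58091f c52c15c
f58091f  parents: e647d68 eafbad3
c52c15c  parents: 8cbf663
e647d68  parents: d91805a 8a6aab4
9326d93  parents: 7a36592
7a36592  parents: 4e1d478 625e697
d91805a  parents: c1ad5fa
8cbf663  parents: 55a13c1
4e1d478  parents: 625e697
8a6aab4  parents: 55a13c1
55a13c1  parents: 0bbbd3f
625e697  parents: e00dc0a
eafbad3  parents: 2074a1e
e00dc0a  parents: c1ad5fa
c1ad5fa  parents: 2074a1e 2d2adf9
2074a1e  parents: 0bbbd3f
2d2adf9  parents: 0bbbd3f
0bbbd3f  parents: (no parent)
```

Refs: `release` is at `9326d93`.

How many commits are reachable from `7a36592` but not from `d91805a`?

Reachable from 7a36592: {0bbbd3f, 2074a1e, 2d2adf9, 4e1d478, 625e697, 7a36592, c1ad5fa, e00dc0a}.
Reachable from d91805a: {0bbbd3f, 2074a1e, 2d2adf9, c1ad5fa, d91805a}.
In 7a36592's history but not d91805a's: {4e1d478, 625e697, 7a36592, e00dc0a} — 4 commits.

4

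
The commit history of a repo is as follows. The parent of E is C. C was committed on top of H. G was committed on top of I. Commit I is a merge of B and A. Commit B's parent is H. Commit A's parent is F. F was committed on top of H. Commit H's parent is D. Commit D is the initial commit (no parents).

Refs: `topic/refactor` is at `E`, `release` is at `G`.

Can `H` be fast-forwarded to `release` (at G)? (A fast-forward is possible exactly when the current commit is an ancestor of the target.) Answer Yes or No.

Yes

A fast-forward from H to G is possible iff H is an ancestor of G.
Ancestors of G: {A, B, D, F, G, H, I}.
H is among them, so fast-forward is possible.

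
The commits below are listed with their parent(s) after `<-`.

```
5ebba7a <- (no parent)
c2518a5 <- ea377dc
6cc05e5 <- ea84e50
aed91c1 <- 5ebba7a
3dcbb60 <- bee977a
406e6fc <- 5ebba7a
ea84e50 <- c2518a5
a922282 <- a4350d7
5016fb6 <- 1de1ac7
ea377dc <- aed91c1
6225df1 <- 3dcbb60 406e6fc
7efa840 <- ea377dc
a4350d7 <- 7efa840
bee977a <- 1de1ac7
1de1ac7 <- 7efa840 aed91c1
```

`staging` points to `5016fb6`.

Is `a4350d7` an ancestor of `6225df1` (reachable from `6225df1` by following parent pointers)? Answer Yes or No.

Ancestors of 6225df1: {1de1ac7, 3dcbb60, 406e6fc, 5ebba7a, 6225df1, 7efa840, aed91c1, bee977a, ea377dc}.
a4350d7 is not in that set, so it is not an ancestor of 6225df1.

No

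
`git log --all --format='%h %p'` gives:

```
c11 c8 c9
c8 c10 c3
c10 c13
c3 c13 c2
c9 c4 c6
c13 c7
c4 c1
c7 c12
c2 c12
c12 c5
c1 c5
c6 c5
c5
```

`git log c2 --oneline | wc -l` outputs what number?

Walking parent pointers from c2: reachable set = {c12, c2, c5}.
That is 3 commits.

3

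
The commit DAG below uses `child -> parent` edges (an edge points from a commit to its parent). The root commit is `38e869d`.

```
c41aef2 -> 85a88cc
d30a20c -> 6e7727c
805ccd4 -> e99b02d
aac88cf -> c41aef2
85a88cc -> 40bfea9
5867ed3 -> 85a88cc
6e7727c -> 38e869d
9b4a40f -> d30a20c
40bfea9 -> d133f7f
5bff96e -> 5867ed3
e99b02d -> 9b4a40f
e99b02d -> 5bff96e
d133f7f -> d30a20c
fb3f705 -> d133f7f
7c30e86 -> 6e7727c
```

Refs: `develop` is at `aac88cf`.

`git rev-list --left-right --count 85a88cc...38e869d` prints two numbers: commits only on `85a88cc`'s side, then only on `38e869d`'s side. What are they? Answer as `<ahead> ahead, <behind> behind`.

Reachable from 85a88cc: {38e869d, 40bfea9, 6e7727c, 85a88cc, d133f7f, d30a20c}.
Reachable from 38e869d: {38e869d}.
Only in 85a88cc's history (ahead): {40bfea9, 6e7727c, 85a88cc, d133f7f, d30a20c} — 5.
Only in 38e869d's history (behind): {} — 0.

5 ahead, 0 behind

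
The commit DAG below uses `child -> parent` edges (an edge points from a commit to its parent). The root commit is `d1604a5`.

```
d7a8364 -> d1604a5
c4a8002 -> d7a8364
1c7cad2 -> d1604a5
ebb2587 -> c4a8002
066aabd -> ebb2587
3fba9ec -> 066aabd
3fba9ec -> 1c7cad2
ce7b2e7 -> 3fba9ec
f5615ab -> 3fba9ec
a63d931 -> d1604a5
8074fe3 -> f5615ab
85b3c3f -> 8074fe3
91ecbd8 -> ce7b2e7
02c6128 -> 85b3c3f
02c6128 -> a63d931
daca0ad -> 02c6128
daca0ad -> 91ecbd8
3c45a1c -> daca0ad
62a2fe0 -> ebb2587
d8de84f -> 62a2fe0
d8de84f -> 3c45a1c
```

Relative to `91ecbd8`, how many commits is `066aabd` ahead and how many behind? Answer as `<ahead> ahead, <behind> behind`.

0 ahead, 4 behind

Reachable from 066aabd: {066aabd, c4a8002, d1604a5, d7a8364, ebb2587}.
Reachable from 91ecbd8: {066aabd, 1c7cad2, 3fba9ec, 91ecbd8, c4a8002, ce7b2e7, d1604a5, d7a8364, ebb2587}.
Only in 066aabd's history (ahead): {} — 0.
Only in 91ecbd8's history (behind): {1c7cad2, 3fba9ec, 91ecbd8, ce7b2e7} — 4.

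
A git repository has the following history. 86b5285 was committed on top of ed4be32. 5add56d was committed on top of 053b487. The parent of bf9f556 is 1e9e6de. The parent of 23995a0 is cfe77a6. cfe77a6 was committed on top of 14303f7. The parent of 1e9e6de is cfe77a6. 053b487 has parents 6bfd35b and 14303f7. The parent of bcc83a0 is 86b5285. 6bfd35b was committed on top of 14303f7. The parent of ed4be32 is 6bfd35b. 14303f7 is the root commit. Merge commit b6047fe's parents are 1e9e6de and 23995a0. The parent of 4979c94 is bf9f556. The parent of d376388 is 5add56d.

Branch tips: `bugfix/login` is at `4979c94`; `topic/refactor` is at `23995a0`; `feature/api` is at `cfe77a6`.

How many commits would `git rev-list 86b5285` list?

4

Walking parent pointers from 86b5285: reachable set = {14303f7, 6bfd35b, 86b5285, ed4be32}.
That is 4 commits.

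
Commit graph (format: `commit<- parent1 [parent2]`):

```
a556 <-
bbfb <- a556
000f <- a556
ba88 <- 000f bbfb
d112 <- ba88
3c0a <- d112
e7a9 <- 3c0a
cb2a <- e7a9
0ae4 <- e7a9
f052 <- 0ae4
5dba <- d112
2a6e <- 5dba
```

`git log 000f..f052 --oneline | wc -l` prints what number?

7

Reachable from f052: {000f, 0ae4, 3c0a, a556, ba88, bbfb, d112, e7a9, f052}.
Reachable from 000f: {000f, a556}.
In f052's history but not 000f's: {0ae4, 3c0a, ba88, bbfb, d112, e7a9, f052} — 7 commits.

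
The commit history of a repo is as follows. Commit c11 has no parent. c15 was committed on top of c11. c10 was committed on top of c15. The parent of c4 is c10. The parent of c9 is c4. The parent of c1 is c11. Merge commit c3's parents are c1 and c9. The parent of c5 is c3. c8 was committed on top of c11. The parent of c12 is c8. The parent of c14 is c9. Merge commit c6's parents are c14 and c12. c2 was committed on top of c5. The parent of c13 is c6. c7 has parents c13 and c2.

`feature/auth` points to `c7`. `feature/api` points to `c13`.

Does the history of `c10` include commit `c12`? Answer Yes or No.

No

Ancestors of c10: {c10, c11, c15}.
c12 is not in that set, so it is not an ancestor of c10.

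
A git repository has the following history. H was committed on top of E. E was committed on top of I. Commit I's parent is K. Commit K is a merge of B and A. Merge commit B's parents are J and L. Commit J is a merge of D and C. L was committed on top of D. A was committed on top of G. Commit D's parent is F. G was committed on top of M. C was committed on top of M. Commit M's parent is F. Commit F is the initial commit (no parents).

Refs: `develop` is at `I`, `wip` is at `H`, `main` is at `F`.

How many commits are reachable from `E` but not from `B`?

Reachable from E: {A, B, C, D, E, F, G, I, J, K, L, M}.
Reachable from B: {B, C, D, F, J, L, M}.
In E's history but not B's: {A, E, G, I, K} — 5 commits.

5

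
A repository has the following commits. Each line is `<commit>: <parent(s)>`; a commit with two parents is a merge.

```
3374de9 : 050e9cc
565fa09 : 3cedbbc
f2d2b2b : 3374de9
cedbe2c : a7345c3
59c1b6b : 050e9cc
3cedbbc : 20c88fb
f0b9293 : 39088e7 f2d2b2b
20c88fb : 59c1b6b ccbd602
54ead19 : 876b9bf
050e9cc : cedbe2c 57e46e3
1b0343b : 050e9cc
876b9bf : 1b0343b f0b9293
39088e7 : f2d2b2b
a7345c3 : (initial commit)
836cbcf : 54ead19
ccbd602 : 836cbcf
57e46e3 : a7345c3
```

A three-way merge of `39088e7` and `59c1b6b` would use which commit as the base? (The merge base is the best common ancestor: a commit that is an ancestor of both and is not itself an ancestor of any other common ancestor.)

050e9cc

Ancestors of 39088e7: {050e9cc, 3374de9, 39088e7, 57e46e3, a7345c3, cedbe2c, f2d2b2b}.
Ancestors of 59c1b6b: {050e9cc, 57e46e3, 59c1b6b, a7345c3, cedbe2c}.
Common ancestors: {050e9cc, 57e46e3, a7345c3, cedbe2c}.
Among these, 050e9cc is not an ancestor of any other common ancestor — it is the merge base.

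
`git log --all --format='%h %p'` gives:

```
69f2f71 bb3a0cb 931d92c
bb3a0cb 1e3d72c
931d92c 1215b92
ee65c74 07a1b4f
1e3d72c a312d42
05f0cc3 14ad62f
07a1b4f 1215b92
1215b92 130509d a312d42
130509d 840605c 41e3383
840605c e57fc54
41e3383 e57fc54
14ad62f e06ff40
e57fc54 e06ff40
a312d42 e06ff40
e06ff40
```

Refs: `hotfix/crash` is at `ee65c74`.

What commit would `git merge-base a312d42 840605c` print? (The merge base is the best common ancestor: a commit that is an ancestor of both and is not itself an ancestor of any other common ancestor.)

Ancestors of a312d42: {a312d42, e06ff40}.
Ancestors of 840605c: {840605c, e06ff40, e57fc54}.
Common ancestors: {e06ff40}.
The only common ancestor is e06ff40, so it is the merge base.

e06ff40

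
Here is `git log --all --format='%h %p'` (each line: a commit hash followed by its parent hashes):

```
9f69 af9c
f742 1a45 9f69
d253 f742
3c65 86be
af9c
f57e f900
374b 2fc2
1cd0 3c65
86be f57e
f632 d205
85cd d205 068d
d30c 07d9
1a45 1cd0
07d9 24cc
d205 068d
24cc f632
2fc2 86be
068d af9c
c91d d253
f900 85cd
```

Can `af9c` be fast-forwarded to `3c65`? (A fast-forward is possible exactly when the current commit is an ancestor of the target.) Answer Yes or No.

A fast-forward from af9c to 3c65 is possible iff af9c is an ancestor of 3c65.
Ancestors of 3c65: {068d, 3c65, 85cd, 86be, af9c, d205, f57e, f900}.
af9c is among them, so fast-forward is possible.

Yes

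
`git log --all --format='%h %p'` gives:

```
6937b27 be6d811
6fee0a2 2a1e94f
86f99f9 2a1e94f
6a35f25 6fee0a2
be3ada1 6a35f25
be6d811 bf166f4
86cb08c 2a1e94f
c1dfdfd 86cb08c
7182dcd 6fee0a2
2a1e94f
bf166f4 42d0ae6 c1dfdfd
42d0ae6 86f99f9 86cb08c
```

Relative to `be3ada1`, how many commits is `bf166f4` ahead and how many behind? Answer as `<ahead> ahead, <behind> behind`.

5 ahead, 3 behind

Reachable from bf166f4: {2a1e94f, 42d0ae6, 86cb08c, 86f99f9, bf166f4, c1dfdfd}.
Reachable from be3ada1: {2a1e94f, 6a35f25, 6fee0a2, be3ada1}.
Only in bf166f4's history (ahead): {42d0ae6, 86cb08c, 86f99f9, bf166f4, c1dfdfd} — 5.
Only in be3ada1's history (behind): {6a35f25, 6fee0a2, be3ada1} — 3.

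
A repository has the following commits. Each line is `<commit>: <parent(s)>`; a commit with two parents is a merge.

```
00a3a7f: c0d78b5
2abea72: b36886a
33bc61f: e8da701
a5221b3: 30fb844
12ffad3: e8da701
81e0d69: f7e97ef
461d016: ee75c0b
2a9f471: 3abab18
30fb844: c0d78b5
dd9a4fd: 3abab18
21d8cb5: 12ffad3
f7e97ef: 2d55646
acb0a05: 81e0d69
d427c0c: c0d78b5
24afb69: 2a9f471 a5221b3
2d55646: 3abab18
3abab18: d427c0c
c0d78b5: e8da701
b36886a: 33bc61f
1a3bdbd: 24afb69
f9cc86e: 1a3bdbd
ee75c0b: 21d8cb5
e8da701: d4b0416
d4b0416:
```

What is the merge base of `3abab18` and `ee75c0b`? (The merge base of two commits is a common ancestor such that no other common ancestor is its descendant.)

Ancestors of 3abab18: {3abab18, c0d78b5, d427c0c, d4b0416, e8da701}.
Ancestors of ee75c0b: {12ffad3, 21d8cb5, d4b0416, e8da701, ee75c0b}.
Common ancestors: {d4b0416, e8da701}.
Among these, e8da701 is not an ancestor of any other common ancestor — it is the merge base.

e8da701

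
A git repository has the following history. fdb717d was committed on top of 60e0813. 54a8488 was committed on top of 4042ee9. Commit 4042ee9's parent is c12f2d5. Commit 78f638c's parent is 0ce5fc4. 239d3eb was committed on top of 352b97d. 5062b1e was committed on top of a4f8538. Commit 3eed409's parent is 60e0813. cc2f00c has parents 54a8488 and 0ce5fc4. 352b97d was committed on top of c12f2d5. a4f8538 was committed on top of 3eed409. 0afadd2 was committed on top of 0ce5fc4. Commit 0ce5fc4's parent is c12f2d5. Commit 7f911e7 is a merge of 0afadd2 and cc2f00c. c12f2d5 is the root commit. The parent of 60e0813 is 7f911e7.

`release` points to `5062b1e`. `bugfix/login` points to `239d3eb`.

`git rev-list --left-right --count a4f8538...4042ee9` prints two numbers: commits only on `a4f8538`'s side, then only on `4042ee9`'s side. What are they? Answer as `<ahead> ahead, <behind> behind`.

8 ahead, 0 behind

Reachable from a4f8538: {0afadd2, 0ce5fc4, 3eed409, 4042ee9, 54a8488, 60e0813, 7f911e7, a4f8538, c12f2d5, cc2f00c}.
Reachable from 4042ee9: {4042ee9, c12f2d5}.
Only in a4f8538's history (ahead): {0afadd2, 0ce5fc4, 3eed409, 54a8488, 60e0813, 7f911e7, a4f8538, cc2f00c} — 8.
Only in 4042ee9's history (behind): {} — 0.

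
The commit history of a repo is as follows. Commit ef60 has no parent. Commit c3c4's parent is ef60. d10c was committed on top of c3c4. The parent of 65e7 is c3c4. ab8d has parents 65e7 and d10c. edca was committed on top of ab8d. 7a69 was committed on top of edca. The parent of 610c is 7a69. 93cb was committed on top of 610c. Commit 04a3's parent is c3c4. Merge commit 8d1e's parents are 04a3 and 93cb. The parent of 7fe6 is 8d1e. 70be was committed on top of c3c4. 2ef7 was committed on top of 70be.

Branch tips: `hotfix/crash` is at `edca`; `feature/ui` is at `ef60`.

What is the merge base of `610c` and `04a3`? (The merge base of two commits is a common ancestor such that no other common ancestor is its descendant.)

c3c4

Ancestors of 610c: {610c, 65e7, 7a69, ab8d, c3c4, d10c, edca, ef60}.
Ancestors of 04a3: {04a3, c3c4, ef60}.
Common ancestors: {c3c4, ef60}.
Among these, c3c4 is not an ancestor of any other common ancestor — it is the merge base.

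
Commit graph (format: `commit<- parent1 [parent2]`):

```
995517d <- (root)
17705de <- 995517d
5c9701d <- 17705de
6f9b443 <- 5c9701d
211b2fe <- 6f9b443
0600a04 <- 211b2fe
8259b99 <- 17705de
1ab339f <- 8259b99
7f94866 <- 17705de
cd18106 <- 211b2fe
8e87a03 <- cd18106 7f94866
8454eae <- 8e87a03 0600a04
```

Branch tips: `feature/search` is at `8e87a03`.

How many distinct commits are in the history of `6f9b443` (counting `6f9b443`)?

Walking parent pointers from 6f9b443: reachable set = {17705de, 5c9701d, 6f9b443, 995517d}.
That is 4 commits.

4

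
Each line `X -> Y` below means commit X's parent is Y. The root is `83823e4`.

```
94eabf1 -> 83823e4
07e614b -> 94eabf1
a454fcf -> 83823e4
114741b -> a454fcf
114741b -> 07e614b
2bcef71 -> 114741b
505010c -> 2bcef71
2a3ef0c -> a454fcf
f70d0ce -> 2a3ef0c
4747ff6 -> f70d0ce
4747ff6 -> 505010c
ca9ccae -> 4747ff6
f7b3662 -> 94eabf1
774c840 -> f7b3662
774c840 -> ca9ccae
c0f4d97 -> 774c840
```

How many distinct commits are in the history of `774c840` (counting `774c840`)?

Walking parent pointers from 774c840: reachable set = {07e614b, 114741b, 2a3ef0c, 2bcef71, 4747ff6, 505010c, 774c840, 83823e4, 94eabf1, a454fcf, ca9ccae, f70d0ce, f7b3662}.
That is 13 commits.

13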